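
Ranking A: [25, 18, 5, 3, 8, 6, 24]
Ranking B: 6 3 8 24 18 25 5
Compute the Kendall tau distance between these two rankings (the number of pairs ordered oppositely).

15

Assign each item its position (1..7) in the first ordering, then rewrite the second ordering as that position sequence:
positions: 25→1, 18→2, 5→3, 3→4, 8→5, 6→6, 24→7
second ordering as positions: [6, 4, 5, 7, 2, 1, 3]
Discordant pairs = inversions in this position sequence.
6: 4, 5, 2, 1, 3 → 5
4: 2, 1, 3 → 3
5: 2, 1, 3 → 3
7: 2, 1, 3 → 3
2: 1 → 1
1: 0
3: 0
Total: 5 + 3 + 3 + 3 + 1 + 0 + 0 = 15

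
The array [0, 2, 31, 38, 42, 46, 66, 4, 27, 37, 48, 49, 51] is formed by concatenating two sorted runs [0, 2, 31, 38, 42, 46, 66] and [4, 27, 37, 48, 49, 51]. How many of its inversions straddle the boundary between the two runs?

For each element r of the right run, count left-run elements greater than r:
r = 4: 31, 38, 42, 46, 66 → 5
r = 27: 31, 38, 42, 46, 66 → 5
r = 37: 38, 42, 46, 66 → 4
r = 48: 66 → 1
r = 49: 66 → 1
r = 51: 66 → 1
Cross-inversions: 5 + 5 + 4 + 1 + 1 + 1 = 17

17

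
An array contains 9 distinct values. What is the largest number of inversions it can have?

36 inversions

The maximum occurs when the array is in strictly decreasing order: every one of the C(9, 2) pairs is inverted.
C(9, 2) = 9·8/2 = 36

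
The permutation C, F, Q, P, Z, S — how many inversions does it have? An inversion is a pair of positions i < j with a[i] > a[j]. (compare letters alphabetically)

Inversions: 2

Element-by-element contributions:
C: 0
F: 0
Q: 1
P: 0
Z: 1
S: 0
Sum: 0 + 0 + 1 + 0 + 1 + 0 = 2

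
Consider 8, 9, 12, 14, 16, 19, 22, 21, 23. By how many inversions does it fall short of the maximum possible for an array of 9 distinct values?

Maximum inversions for 9 distinct elements is C(9, 2) = 9·8/2 = 36.
Current inversions — for each element, count later smaller elements:
8: 0
9: 0
12: 0
14: 0
16: 0
19: 0
22: 1
21: 0
23: 0
Current total: 0 + 0 + 0 + 0 + 0 + 0 + 1 + 0 + 0 = 1
Shortfall: 36 − 1 = 35

35 inversions short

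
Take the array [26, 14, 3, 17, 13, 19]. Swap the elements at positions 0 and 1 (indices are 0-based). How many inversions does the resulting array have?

Positions 0 and 1 hold 26 and 14; after swapping, the array is [14, 26, 3, 17, 13, 19].
Element-by-element contributions:
14: 2
26: 4
3: 0
17: 1
13: 0
19: 0
Sum: 2 + 4 + 0 + 1 + 0 + 0 = 7

7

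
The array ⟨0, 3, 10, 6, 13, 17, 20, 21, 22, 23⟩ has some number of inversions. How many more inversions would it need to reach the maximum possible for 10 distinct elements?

44

Maximum inversions for 10 distinct elements is C(10, 2) = 10·9/2 = 45.
Current inversions — for each element, count later smaller elements:
0: 0
3: 0
10: 1
6: 0
13: 0
17: 0
20: 0
21: 0
22: 0
23: 0
Current total: 0 + 0 + 1 + 0 + 0 + 0 + 0 + 0 + 0 + 0 = 1
Shortfall: 45 − 1 = 44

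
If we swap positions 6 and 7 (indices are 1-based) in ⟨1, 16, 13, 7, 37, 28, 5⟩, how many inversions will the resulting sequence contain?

8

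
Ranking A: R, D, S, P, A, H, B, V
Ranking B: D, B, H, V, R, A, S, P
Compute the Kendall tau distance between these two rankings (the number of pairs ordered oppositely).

16 discordant pairs

Assign each item its position (1..8) in the first ordering, then rewrite the second ordering as that position sequence:
positions: R→1, D→2, S→3, P→4, A→5, H→6, B→7, V→8
second ordering as positions: [2, 7, 6, 8, 1, 5, 3, 4]
Discordant pairs = inversions in this position sequence.
2: 1 → 1
7: 6, 1, 5, 3, 4 → 5
6: 1, 5, 3, 4 → 4
8: 1, 5, 3, 4 → 4
1: 0
5: 3, 4 → 2
3: 0
4: 0
Total: 1 + 5 + 4 + 4 + 0 + 2 + 0 + 0 = 16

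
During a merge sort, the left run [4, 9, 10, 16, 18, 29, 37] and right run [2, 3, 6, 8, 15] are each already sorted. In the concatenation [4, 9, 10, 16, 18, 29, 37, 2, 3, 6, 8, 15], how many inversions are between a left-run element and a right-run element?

Take each right-half value and tally the left-half values above it:
r = 2: 4, 9, 10, 16, 18, 29, 37 → 7
r = 3: 4, 9, 10, 16, 18, 29, 37 → 7
r = 6: 9, 10, 16, 18, 29, 37 → 6
r = 8: 9, 10, 16, 18, 29, 37 → 6
r = 15: 16, 18, 29, 37 → 4
Cross-inversions: 7 + 7 + 6 + 6 + 4 = 30

There are 30 cross-inversions.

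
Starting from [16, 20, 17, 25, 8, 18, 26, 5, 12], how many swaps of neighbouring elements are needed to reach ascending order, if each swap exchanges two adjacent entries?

There are 20 adjacent swaps.

Each adjacent swap fixes exactly one inversion, so the minimum swap count equals the number of inversions.
Count inversions — for each element, later elements that are smaller:
16: 8, 5, 12 → 3
20: 17, 8, 18, 5, 12 → 5
17: 8, 5, 12 → 3
25: 8, 18, 5, 12 → 4
8: 5 → 1
18: 5, 12 → 2
26: 5, 12 → 2
5: none → 0
12: none → 0
Total inversions: 3 + 5 + 3 + 4 + 1 + 2 + 2 + 0 + 0 = 20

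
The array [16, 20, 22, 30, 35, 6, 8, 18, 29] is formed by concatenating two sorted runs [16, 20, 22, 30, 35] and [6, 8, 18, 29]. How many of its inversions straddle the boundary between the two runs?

Take each right-half value and tally the left-half values above it:
r = 6: 16, 20, 22, 30, 35 → 5
r = 8: 16, 20, 22, 30, 35 → 5
r = 18: 20, 22, 30, 35 → 4
r = 29: 30, 35 → 2
Cross-inversions: 5 + 5 + 4 + 2 = 16

16 split inversions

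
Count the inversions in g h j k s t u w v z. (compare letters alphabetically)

There is 1 inversion.

Element-by-element contributions:
g: 0
h: 0
j: 0
k: 0
s: 0
t: 0
u: 0
w: 1
v: 0
z: 0
Sum: 0 + 0 + 0 + 0 + 0 + 0 + 0 + 1 + 0 + 0 = 1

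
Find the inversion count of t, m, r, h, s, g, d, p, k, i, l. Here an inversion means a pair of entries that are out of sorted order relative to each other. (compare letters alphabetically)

Count, for each position, how many later elements it exceeds:
t: 10
m: 6
r: 7
h: 2
s: 6
g: 1
d: 0
p: 3
k: 1
i: 0
l: 0
Sum: 10 + 6 + 7 + 2 + 6 + 1 + 0 + 3 + 1 + 0 + 0 = 36

36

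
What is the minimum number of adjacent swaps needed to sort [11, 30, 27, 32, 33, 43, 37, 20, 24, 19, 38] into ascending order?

23 swaps

Minimum adjacent swaps = number of inversions (each swap of adjacent out-of-order elements removes one inversion and no swap can remove more).
Count inversions — for each element, later elements that are smaller:
11: none → 0
30: 27, 20, 24, 19 → 4
27: 20, 24, 19 → 3
32: 20, 24, 19 → 3
33: 20, 24, 19 → 3
43: 37, 20, 24, 19, 38 → 5
37: 20, 24, 19 → 3
20: 19 → 1
24: 19 → 1
19: none → 0
38: none → 0
Total inversions: 0 + 4 + 3 + 3 + 3 + 5 + 3 + 1 + 1 + 0 + 0 = 23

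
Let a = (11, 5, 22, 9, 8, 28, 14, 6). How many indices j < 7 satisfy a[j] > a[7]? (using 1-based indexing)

2

The element at index 7 is 14.
Elements before it: 11, 5, 22, 9, 8, 28
Those larger than 14: 22, 28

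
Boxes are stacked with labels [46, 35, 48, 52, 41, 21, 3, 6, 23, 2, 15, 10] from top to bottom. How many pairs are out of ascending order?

50 out-of-order pairs

Element-by-element contributions:
46: 9
35: 7
48: 8
52: 8
41: 7
21: 5
3: 1
6: 1
23: 3
2: 0
15: 1
10: 0
Sum: 9 + 7 + 8 + 8 + 7 + 5 + 1 + 1 + 3 + 0 + 1 + 0 = 50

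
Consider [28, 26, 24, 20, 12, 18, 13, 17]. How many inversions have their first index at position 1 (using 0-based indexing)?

The element at index 1 is 26.
Elements after it: 24, 20, 12, 18, 13, 17
Those smaller than 26: 24, 20, 12, 18, 13, 17

6 such elements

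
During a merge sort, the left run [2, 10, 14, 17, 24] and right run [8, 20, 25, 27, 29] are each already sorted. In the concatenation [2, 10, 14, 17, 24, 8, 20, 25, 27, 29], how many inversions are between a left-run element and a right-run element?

5 cross-inversions

For each element r of the right run, count left-run elements greater than r:
r = 8: 10, 14, 17, 24 → 4
r = 20: 24 → 1
r = 25: none → 0
r = 27: none → 0
r = 29: none → 0
Cross-inversions: 4 + 1 + 0 + 0 + 0 = 5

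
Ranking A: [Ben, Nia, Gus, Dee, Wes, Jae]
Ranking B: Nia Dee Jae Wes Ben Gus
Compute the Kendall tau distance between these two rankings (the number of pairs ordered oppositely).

8 discordant pairs

Assign each item its position (1..6) in the first ordering, then rewrite the second ordering as that position sequence:
positions: Ben→1, Nia→2, Gus→3, Dee→4, Wes→5, Jae→6
second ordering as positions: [2, 4, 6, 5, 1, 3]
Discordant pairs = inversions in this position sequence.
2: 1 → 1
4: 1, 3 → 2
6: 5, 1, 3 → 3
5: 1, 3 → 2
1: 0
3: 0
Total: 1 + 2 + 3 + 2 + 0 + 0 = 8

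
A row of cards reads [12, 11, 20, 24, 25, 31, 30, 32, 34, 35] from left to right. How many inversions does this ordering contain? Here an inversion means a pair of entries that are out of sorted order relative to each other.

2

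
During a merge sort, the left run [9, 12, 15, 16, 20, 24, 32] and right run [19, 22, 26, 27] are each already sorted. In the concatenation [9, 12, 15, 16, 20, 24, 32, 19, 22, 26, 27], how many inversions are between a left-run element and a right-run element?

7 split inversions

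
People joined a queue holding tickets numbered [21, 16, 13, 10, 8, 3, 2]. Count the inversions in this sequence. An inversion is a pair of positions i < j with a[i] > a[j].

There are 21 out-of-order pairs.

Element-by-element contributions:
21 → 16, 13, 10, 8, 3, 2 → 6
16 → 13, 10, 8, 3, 2 → 5
13 → 10, 8, 3, 2 → 4
10 → 8, 3, 2 → 3
8 → 3, 2 → 2
3 → 2 → 1
2 → none → 0
Sum: 6 + 5 + 4 + 3 + 2 + 1 + 0 = 21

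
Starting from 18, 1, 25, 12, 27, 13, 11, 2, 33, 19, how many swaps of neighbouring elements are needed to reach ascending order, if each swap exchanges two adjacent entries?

The minimum number of adjacent swaps to sort an array equals its inversion count, since every such swap removes exactly one inversion.
Count inversions — for each element, later elements that are smaller:
18: 1, 12, 13, 11, 2 → 5
1: none → 0
25: 12, 13, 11, 2, 19 → 5
12: 11, 2 → 2
27: 13, 11, 2, 19 → 4
13: 11, 2 → 2
11: 2 → 1
2: none → 0
33: 19 → 1
19: none → 0
Total inversions: 5 + 0 + 5 + 2 + 4 + 2 + 1 + 0 + 1 + 0 = 20

20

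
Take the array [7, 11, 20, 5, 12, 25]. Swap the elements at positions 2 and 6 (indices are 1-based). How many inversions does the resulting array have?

Positions 2 and 6 hold 11 and 25; after swapping, the array is [7, 25, 20, 5, 12, 11].
Element-by-element contributions:
7: 1
25: 4
20: 3
5: 0
12: 1
11: 0
Sum: 1 + 4 + 3 + 0 + 1 + 0 = 9

9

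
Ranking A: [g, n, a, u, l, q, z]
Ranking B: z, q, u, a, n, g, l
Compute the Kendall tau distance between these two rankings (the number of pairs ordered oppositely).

17

Assign each item its position (1..7) in the first ordering, then rewrite the second ordering as that position sequence:
positions: g→1, n→2, a→3, u→4, l→5, q→6, z→7
second ordering as positions: [7, 6, 4, 3, 2, 1, 5]
Discordant pairs = inversions in this position sequence.
7: 6, 4, 3, 2, 1, 5 → 6
6: 4, 3, 2, 1, 5 → 5
4: 3, 2, 1 → 3
3: 2, 1 → 2
2: 1 → 1
1: 0
5: 0
Total: 6 + 5 + 3 + 2 + 1 + 0 + 0 = 17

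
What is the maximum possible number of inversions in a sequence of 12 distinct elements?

There are 66 inversions.

A reversed (strictly descending) arrangement makes every pair an inversion, giving C(12, 2) inversions.
C(12, 2) = 12·11/2 = 66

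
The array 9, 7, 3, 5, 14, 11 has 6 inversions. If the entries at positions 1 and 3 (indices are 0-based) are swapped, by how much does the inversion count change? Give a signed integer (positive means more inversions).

-1

Positions 1 and 3 hold 7 and 5; after swapping, the array is [9, 5, 3, 7, 14, 11].
For each element, count later entries that are smaller:
9 → 5, 3, 7 → 3
5 → 3 → 1
3 → none → 0
7 → none → 0
14 → 11 → 1
11 → none → 0
Sum: 3 + 1 + 0 + 0 + 1 + 0 = 5
Change: 5 − 6 = -1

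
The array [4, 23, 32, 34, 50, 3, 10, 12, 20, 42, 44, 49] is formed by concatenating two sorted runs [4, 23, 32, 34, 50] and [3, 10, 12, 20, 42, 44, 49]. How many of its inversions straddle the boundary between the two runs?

Split inversions: 20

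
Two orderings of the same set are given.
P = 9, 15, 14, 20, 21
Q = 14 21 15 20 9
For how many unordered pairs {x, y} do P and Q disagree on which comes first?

7

Assign each item its position (1..5) in the first ordering, then rewrite the second ordering as that position sequence:
positions: 9→1, 15→2, 14→3, 20→4, 21→5
second ordering as positions: [3, 5, 2, 4, 1]
Discordant pairs = inversions in this position sequence.
3: 2, 1 → 2
5: 2, 4, 1 → 3
2: 1 → 1
4: 1 → 1
1: 0
Total: 2 + 3 + 1 + 1 + 0 = 7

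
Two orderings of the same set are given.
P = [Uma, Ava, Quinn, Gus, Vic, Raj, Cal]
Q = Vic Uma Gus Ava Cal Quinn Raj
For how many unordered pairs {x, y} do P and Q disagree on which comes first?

Assign each item its position (1..7) in the first ordering, then rewrite the second ordering as that position sequence:
positions: Uma→1, Ava→2, Quinn→3, Gus→4, Vic→5, Raj→6, Cal→7
second ordering as positions: [5, 1, 4, 2, 7, 3, 6]
Discordant pairs = inversions in this position sequence.
5: 1, 4, 2, 3 → 4
1: 0
4: 2, 3 → 2
2: 0
7: 3, 6 → 2
3: 0
6: 0
Total: 4 + 0 + 2 + 0 + 2 + 0 + 0 = 8

8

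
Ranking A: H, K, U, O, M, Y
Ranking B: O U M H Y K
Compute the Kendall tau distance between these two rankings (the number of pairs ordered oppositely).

8 discordant pairs

Assign each item its position (1..6) in the first ordering, then rewrite the second ordering as that position sequence:
positions: H→1, K→2, U→3, O→4, M→5, Y→6
second ordering as positions: [4, 3, 5, 1, 6, 2]
Discordant pairs = inversions in this position sequence.
4: 3, 1, 2 → 3
3: 1, 2 → 2
5: 1, 2 → 2
1: 0
6: 2 → 1
2: 0
Total: 3 + 2 + 2 + 0 + 1 + 0 = 8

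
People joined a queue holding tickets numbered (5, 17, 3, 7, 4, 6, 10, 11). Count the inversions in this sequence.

10

Count, for each position, how many later elements it exceeds:
5: 2
17: 6
3: 0
7: 2
4: 0
6: 0
10: 0
11: 0
Sum: 2 + 6 + 0 + 2 + 0 + 0 + 0 + 0 = 10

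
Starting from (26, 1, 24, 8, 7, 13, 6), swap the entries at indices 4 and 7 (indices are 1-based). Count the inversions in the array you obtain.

Positions 4 and 7 hold 8 and 6; after swapping, the array is [26, 1, 24, 6, 7, 13, 8].
Count, for each position, how many later elements it exceeds:
26 → 1, 24, 6, 7, 13, 8 → 6
1 → none → 0
24 → 6, 7, 13, 8 → 4
6 → none → 0
7 → none → 0
13 → 8 → 1
8 → none → 0
Sum: 6 + 0 + 4 + 0 + 0 + 1 + 0 = 11

11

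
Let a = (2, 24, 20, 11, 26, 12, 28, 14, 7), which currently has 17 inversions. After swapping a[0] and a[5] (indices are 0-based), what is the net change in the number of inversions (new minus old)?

+3

Positions 0 and 5 hold 2 and 12; after swapping, the array is [12, 24, 20, 11, 26, 2, 28, 14, 7].
Element-by-element contributions:
12 → 11, 2, 7 → 3
24 → 20, 11, 2, 14, 7 → 5
20 → 11, 2, 14, 7 → 4
11 → 2, 7 → 2
26 → 2, 14, 7 → 3
2 → none → 0
28 → 14, 7 → 2
14 → 7 → 1
7 → none → 0
Sum: 3 + 5 + 4 + 2 + 3 + 0 + 2 + 1 + 0 = 20
Change: 20 − 17 = +3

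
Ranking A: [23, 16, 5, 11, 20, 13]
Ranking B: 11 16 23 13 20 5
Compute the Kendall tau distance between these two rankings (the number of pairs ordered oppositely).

Assign each item its position (1..6) in the first ordering, then rewrite the second ordering as that position sequence:
positions: 23→1, 16→2, 5→3, 11→4, 20→5, 13→6
second ordering as positions: [4, 2, 1, 6, 5, 3]
Discordant pairs = inversions in this position sequence.
4: 2, 1, 3 → 3
2: 1 → 1
1: 0
6: 5, 3 → 2
5: 3 → 1
3: 0
Total: 3 + 1 + 0 + 2 + 1 + 0 = 7

7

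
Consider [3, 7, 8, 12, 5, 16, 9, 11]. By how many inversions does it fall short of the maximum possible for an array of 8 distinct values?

21

Maximum inversions for 8 distinct elements is C(8, 2) = 8·7/2 = 28.
Current inversions — for each element, count later smaller elements:
3: 0
7: 1
8: 1
12: 3
5: 0
16: 2
9: 0
11: 0
Current total: 0 + 1 + 1 + 3 + 0 + 2 + 0 + 0 = 7
Shortfall: 28 − 7 = 21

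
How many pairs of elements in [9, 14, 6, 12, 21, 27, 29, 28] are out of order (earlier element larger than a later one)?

For each element, count later entries that are smaller:
9: 1
14: 2
6: 0
12: 0
21: 0
27: 0
29: 1
28: 0
Sum: 1 + 2 + 0 + 0 + 0 + 0 + 1 + 0 = 4

4 inversions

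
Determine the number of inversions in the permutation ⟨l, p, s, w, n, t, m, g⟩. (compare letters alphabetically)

16 inversions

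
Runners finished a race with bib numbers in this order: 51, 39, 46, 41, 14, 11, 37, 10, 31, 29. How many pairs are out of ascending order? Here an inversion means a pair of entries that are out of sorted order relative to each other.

35

For each element, count later entries that are smaller:
51: 9
39: 6
46: 7
41: 6
14: 2
11: 1
37: 3
10: 0
31: 1
29: 0
Sum: 9 + 6 + 7 + 6 + 2 + 1 + 3 + 0 + 1 + 0 = 35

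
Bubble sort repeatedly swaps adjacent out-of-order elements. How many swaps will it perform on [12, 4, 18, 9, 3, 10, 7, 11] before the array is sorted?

Each adjacent swap fixes exactly one inversion, so the minimum swap count equals the number of inversions.
Count inversions — for each element, later elements that are smaller:
12: 4, 9, 3, 10, 7, 11 → 6
4: 3 → 1
18: 9, 3, 10, 7, 11 → 5
9: 3, 7 → 2
3: none → 0
10: 7 → 1
7: none → 0
11: none → 0
Total inversions: 6 + 1 + 5 + 2 + 0 + 1 + 0 + 0 = 15

15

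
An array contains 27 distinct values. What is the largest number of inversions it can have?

351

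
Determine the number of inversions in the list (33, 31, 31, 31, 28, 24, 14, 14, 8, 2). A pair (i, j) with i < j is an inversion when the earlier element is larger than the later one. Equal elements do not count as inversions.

41 out-of-order pairs

Count, for each position, how many later elements it exceeds:
33 → 31, 31, 31, 28, 24, 14, 14, 8, 2 → 9
31 → 28, 24, 14, 14, 8, 2 → 6
31 → 28, 24, 14, 14, 8, 2 → 6
31 → 28, 24, 14, 14, 8, 2 → 6
28 → 24, 14, 14, 8, 2 → 5
24 → 14, 14, 8, 2 → 4
14 → 8, 2 → 2
14 → 8, 2 → 2
8 → 2 → 1
2 → none → 0
Sum: 9 + 6 + 6 + 6 + 5 + 4 + 2 + 2 + 1 + 0 = 41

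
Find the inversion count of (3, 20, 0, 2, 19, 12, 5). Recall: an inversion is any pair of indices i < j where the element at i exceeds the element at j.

Element-by-element contributions:
3 → 0, 2 → 2
20 → 0, 2, 19, 12, 5 → 5
0 → none → 0
2 → none → 0
19 → 12, 5 → 2
12 → 5 → 1
5 → none → 0
Sum: 2 + 5 + 0 + 0 + 2 + 1 + 0 = 10

There are 10 inversions.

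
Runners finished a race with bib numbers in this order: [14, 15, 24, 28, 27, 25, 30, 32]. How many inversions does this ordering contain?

3

Count, for each position, how many later elements it exceeds:
14: 0
15: 0
24: 0
28: 2
27: 1
25: 0
30: 0
32: 0
Sum: 0 + 0 + 0 + 2 + 1 + 0 + 0 + 0 = 3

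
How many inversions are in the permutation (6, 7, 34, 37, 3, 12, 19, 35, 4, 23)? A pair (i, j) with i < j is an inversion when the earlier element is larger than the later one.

19 out-of-order pairs

For each element, count later entries that are smaller:
6 → 3, 4 → 2
7 → 3, 4 → 2
34 → 3, 12, 19, 4, 23 → 5
37 → 3, 12, 19, 35, 4, 23 → 6
3 → none → 0
12 → 4 → 1
19 → 4 → 1
35 → 4, 23 → 2
4 → none → 0
23 → none → 0
Sum: 2 + 2 + 5 + 6 + 0 + 1 + 1 + 2 + 0 + 0 = 19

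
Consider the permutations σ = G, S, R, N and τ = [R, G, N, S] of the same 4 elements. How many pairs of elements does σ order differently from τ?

3

Assign each item its position (1..4) in the first ordering, then rewrite the second ordering as that position sequence:
positions: G→1, S→2, R→3, N→4
second ordering as positions: [3, 1, 4, 2]
Discordant pairs = inversions in this position sequence.
3: 1, 2 → 2
1: 0
4: 2 → 1
2: 0
Total: 2 + 0 + 1 + 0 = 3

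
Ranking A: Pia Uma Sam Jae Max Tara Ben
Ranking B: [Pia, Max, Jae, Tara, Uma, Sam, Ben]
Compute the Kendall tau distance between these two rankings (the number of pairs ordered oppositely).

7 discordant pairs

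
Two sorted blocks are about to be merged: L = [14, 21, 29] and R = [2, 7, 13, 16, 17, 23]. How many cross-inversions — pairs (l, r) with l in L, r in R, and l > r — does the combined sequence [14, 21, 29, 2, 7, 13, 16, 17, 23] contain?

There are 14 cross-inversions.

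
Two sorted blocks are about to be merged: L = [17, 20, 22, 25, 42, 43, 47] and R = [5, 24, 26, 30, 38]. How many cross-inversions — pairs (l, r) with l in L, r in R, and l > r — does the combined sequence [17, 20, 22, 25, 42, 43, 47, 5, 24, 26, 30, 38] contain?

20

For each element r of the right run, count left-run elements greater than r:
r = 5: 17, 20, 22, 25, 42, 43, 47 → 7
r = 24: 25, 42, 43, 47 → 4
r = 26: 42, 43, 47 → 3
r = 30: 42, 43, 47 → 3
r = 38: 42, 43, 47 → 3
Cross-inversions: 7 + 4 + 3 + 3 + 3 = 20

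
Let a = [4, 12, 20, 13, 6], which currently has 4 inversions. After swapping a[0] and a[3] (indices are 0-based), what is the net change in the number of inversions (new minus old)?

+3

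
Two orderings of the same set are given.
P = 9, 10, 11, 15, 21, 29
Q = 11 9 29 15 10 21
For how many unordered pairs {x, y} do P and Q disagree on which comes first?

6

Assign each item its position (1..6) in the first ordering, then rewrite the second ordering as that position sequence:
positions: 9→1, 10→2, 11→3, 15→4, 21→5, 29→6
second ordering as positions: [3, 1, 6, 4, 2, 5]
Discordant pairs = inversions in this position sequence.
3: 1, 2 → 2
1: 0
6: 4, 2, 5 → 3
4: 2 → 1
2: 0
5: 0
Total: 2 + 0 + 3 + 1 + 0 + 0 = 6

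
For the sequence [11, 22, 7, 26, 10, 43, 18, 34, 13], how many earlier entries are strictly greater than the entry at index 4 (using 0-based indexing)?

3 such elements

The element at index 4 is 10.
Elements before it: 11, 22, 7, 26
Those larger than 10: 11, 22, 26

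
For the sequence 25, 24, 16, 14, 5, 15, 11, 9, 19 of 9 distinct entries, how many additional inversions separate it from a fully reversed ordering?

10

Maximum inversions for 9 distinct elements is C(9, 2) = 9·8/2 = 36.
Current inversions — for each element, count later smaller elements:
25: 8
24: 7
16: 5
14: 3
5: 0
15: 2
11: 1
9: 0
19: 0
Current total: 8 + 7 + 5 + 3 + 0 + 2 + 1 + 0 + 0 = 26
Shortfall: 36 − 26 = 10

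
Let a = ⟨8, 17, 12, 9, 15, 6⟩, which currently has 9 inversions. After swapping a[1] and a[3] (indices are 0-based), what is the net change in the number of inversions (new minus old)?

-3

Positions 1 and 3 hold 17 and 9; after swapping, the array is [8, 9, 12, 17, 15, 6].
Element-by-element contributions:
8 → 6 → 1
9 → 6 → 1
12 → 6 → 1
17 → 15, 6 → 2
15 → 6 → 1
6 → none → 0
Sum: 1 + 1 + 1 + 2 + 1 + 0 = 6
Change: 6 − 9 = -3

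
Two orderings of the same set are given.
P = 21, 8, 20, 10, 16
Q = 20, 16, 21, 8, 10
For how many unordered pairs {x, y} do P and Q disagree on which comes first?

5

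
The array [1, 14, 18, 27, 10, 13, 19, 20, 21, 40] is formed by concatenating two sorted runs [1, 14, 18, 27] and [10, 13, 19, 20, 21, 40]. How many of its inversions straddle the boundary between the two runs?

For each element r of the right run, count left-run elements greater than r:
r = 10: 14, 18, 27 → 3
r = 13: 14, 18, 27 → 3
r = 19: 27 → 1
r = 20: 27 → 1
r = 21: 27 → 1
r = 40: none → 0
Cross-inversions: 3 + 3 + 1 + 1 + 1 + 0 = 9

9 cross-inversions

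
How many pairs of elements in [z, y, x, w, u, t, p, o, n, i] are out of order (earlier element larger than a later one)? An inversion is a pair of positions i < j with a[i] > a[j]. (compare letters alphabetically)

45

Sweep left to right; for each value list the smaller values that follow it:
z → y, x, w, u, t, p, o, n, i → 9
y → x, w, u, t, p, o, n, i → 8
x → w, u, t, p, o, n, i → 7
w → u, t, p, o, n, i → 6
u → t, p, o, n, i → 5
t → p, o, n, i → 4
p → o, n, i → 3
o → n, i → 2
n → i → 1
i → none → 0
Sum: 9 + 8 + 7 + 6 + 5 + 4 + 3 + 2 + 1 + 0 = 45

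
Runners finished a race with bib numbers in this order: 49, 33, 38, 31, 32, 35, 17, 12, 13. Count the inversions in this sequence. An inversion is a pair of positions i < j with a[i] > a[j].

30 inversions

Element-by-element contributions:
49 → 33, 38, 31, 32, 35, 17, 12, 13 → 8
33 → 31, 32, 17, 12, 13 → 5
38 → 31, 32, 35, 17, 12, 13 → 6
31 → 17, 12, 13 → 3
32 → 17, 12, 13 → 3
35 → 17, 12, 13 → 3
17 → 12, 13 → 2
12 → none → 0
13 → none → 0
Sum: 8 + 5 + 6 + 3 + 3 + 3 + 2 + 0 + 0 = 30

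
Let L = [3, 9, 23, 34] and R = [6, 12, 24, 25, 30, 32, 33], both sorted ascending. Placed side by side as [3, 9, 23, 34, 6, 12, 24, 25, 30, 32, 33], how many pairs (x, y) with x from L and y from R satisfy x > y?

10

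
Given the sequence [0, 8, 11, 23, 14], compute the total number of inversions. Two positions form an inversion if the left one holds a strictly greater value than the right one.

Listing every pair i<j with a[i]>a[j] (using 0-based positions):
(3,4): 23 > 14
That's 1 pair.

1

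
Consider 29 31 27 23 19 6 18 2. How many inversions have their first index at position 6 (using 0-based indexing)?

The element at index 6 is 18.
Elements after it: 2
Those smaller than 18: 2

1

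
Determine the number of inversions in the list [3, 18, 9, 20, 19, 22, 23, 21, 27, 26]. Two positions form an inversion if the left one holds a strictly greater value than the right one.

Count, for each position, how many later elements it exceeds:
3: 0
18: 1
9: 0
20: 1
19: 0
22: 1
23: 1
21: 0
27: 1
26: 0
Sum: 0 + 1 + 0 + 1 + 0 + 1 + 1 + 0 + 1 + 0 = 5

There are 5 out-of-order pairs.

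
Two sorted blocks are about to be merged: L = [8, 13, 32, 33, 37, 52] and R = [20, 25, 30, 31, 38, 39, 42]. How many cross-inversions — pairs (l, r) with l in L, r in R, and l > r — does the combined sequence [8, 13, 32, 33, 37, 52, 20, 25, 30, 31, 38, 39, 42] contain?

19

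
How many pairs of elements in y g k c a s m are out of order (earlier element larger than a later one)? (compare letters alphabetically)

Inversions: 12

Inversion pairs (indices are 0-based):
(0,1): y > g
(0,2): y > k
(0,3): y > c
(0,4): y > a
(0,5): y > s
(0,6): y > m
(1,3): g > c
(1,4): g > a
(2,3): k > c
(2,4): k > a
(3,4): c > a
(5,6): s > m
That's 12 pairs.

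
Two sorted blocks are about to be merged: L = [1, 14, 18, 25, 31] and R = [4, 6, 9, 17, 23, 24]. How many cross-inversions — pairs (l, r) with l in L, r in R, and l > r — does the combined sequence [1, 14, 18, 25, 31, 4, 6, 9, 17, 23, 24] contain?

For each element r of the right run, count left-run elements greater than r:
r = 4: 14, 18, 25, 31 → 4
r = 6: 14, 18, 25, 31 → 4
r = 9: 14, 18, 25, 31 → 4
r = 17: 18, 25, 31 → 3
r = 23: 25, 31 → 2
r = 24: 25, 31 → 2
Cross-inversions: 4 + 4 + 4 + 3 + 2 + 2 = 19

19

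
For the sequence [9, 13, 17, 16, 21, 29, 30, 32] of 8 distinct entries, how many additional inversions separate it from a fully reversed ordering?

27

Maximum inversions for 8 distinct elements is C(8, 2) = 8·7/2 = 28.
Current inversions — for each element, count later smaller elements:
9: 0
13: 0
17: 1
16: 0
21: 0
29: 0
30: 0
32: 0
Current total: 0 + 0 + 1 + 0 + 0 + 0 + 0 + 0 = 1
Shortfall: 28 − 1 = 27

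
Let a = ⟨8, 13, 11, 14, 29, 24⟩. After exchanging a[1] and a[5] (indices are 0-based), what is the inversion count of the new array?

5 inversions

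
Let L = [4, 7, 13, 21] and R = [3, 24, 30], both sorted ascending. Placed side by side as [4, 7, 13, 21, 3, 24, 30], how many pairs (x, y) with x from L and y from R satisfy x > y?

4

Take each right-half value and tally the left-half values above it:
r = 3: 4, 7, 13, 21 → 4
r = 24: none → 0
r = 30: none → 0
Cross-inversions: 4 + 0 + 0 = 4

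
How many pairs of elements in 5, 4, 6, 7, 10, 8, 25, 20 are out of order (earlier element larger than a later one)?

3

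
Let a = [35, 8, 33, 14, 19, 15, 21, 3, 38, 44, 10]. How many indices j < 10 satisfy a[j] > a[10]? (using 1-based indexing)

The element at index 10 is 44.
Elements before it: 35, 8, 33, 14, 19, 15, 21, 3, 38
None of them are larger than 44.

0 such elements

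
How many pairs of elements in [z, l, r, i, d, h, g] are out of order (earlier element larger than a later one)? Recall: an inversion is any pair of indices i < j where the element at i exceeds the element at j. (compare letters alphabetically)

There are 18 inversions.

Element-by-element contributions:
z: 6
l: 4
r: 4
i: 3
d: 0
h: 1
g: 0
Sum: 6 + 4 + 4 + 3 + 0 + 1 + 0 = 18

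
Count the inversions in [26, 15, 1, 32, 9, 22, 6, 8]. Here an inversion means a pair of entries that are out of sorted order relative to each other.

For each element, count later entries that are smaller:
26: 6
15: 4
1: 0
32: 4
9: 2
22: 2
6: 0
8: 0
Sum: 6 + 4 + 0 + 4 + 2 + 2 + 0 + 0 = 18

18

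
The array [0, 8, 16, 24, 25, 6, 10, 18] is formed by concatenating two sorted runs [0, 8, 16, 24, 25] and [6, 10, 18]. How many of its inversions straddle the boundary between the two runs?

Take each right-half value and tally the left-half values above it:
r = 6: 8, 16, 24, 25 → 4
r = 10: 16, 24, 25 → 3
r = 18: 24, 25 → 2
Cross-inversions: 4 + 3 + 2 = 9

9 split inversions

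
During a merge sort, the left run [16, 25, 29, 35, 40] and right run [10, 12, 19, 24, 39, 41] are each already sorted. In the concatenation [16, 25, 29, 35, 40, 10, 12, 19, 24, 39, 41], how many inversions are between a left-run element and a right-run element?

For each element r of the right run, count left-run elements greater than r:
r = 10: 16, 25, 29, 35, 40 → 5
r = 12: 16, 25, 29, 35, 40 → 5
r = 19: 25, 29, 35, 40 → 4
r = 24: 25, 29, 35, 40 → 4
r = 39: 40 → 1
r = 41: none → 0
Cross-inversions: 5 + 5 + 4 + 4 + 1 + 0 = 19

19 cross-inversions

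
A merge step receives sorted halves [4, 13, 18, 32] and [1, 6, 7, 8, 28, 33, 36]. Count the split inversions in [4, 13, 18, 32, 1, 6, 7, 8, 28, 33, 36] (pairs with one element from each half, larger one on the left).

Count, for every r in R, how many entries of L exceed r:
r = 1: 4, 13, 18, 32 → 4
r = 6: 13, 18, 32 → 3
r = 7: 13, 18, 32 → 3
r = 8: 13, 18, 32 → 3
r = 28: 32 → 1
r = 33: none → 0
r = 36: none → 0
Cross-inversions: 4 + 3 + 3 + 3 + 1 + 0 + 0 = 14

14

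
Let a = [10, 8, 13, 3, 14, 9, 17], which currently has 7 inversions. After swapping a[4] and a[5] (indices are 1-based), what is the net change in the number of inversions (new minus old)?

Positions 4 and 5 hold 3 and 14; after swapping, the array is [10, 8, 13, 14, 3, 9, 17].
Element-by-element contributions:
10: 3
8: 1
13: 2
14: 2
3: 0
9: 0
17: 0
Sum: 3 + 1 + 2 + 2 + 0 + 0 + 0 = 8
Change: 8 − 7 = +1

+1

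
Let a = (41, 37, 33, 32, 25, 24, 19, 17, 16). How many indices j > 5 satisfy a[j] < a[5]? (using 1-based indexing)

The element at index 5 is 25.
Elements after it: 24, 19, 17, 16
Those smaller than 25: 24, 19, 17, 16

4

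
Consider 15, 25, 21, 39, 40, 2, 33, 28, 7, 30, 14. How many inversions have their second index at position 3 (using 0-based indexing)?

0

The element at index 3 is 39.
Elements before it: 15, 25, 21
None of them are larger than 39.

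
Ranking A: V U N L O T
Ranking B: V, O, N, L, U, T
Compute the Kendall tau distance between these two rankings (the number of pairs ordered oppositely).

5

Assign each item its position (1..6) in the first ordering, then rewrite the second ordering as that position sequence:
positions: V→1, U→2, N→3, L→4, O→5, T→6
second ordering as positions: [1, 5, 3, 4, 2, 6]
Discordant pairs = inversions in this position sequence.
1: 0
5: 3, 4, 2 → 3
3: 2 → 1
4: 2 → 1
2: 0
6: 0
Total: 0 + 3 + 1 + 1 + 0 + 0 = 5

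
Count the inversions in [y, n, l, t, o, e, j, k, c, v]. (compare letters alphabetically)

Count, for each position, how many later elements it exceeds:
y → n, l, t, o, e, j, k, c, v → 9
n → l, e, j, k, c → 5
l → e, j, k, c → 4
t → o, e, j, k, c → 5
o → e, j, k, c → 4
e → c → 1
j → c → 1
k → c → 1
c → none → 0
v → none → 0
Sum: 9 + 5 + 4 + 5 + 4 + 1 + 1 + 1 + 0 + 0 = 30

30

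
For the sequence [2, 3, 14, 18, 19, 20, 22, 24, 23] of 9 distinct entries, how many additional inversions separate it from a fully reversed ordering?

35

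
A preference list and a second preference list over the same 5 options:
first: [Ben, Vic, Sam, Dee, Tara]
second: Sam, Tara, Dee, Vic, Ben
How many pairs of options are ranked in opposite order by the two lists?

Pairs: 8

Assign each item its position (1..5) in the first ordering, then rewrite the second ordering as that position sequence:
positions: Ben→1, Vic→2, Sam→3, Dee→4, Tara→5
second ordering as positions: [3, 5, 4, 2, 1]
Discordant pairs = inversions in this position sequence.
3: 2, 1 → 2
5: 4, 2, 1 → 3
4: 2, 1 → 2
2: 1 → 1
1: 0
Total: 2 + 3 + 2 + 1 + 0 = 8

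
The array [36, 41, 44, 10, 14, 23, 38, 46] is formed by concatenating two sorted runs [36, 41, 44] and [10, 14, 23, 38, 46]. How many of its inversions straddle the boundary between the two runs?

Take each right-half value and tally the left-half values above it:
r = 10: 36, 41, 44 → 3
r = 14: 36, 41, 44 → 3
r = 23: 36, 41, 44 → 3
r = 38: 41, 44 → 2
r = 46: none → 0
Cross-inversions: 3 + 3 + 3 + 2 + 0 = 11

Split inversions: 11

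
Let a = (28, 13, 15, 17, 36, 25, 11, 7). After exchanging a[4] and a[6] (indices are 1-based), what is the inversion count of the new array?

Positions 4 and 6 hold 17 and 25; after swapping, the array is [28, 13, 15, 25, 36, 17, 11, 7].
Element-by-element contributions:
28 → 13, 15, 25, 17, 11, 7 → 6
13 → 11, 7 → 2
15 → 11, 7 → 2
25 → 17, 11, 7 → 3
36 → 17, 11, 7 → 3
17 → 11, 7 → 2
11 → 7 → 1
7 → none → 0
Sum: 6 + 2 + 2 + 3 + 3 + 2 + 1 + 0 = 19

19 inversions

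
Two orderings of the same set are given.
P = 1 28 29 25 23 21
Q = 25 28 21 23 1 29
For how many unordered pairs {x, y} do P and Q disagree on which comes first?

Disagreeing pairs: 9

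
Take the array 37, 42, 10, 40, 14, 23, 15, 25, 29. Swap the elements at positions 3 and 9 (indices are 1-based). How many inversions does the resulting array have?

There are 28 inversions.

Positions 3 and 9 hold 10 and 29; after swapping, the array is [37, 42, 29, 40, 14, 23, 15, 25, 10].
For each element, count later entries that are smaller:
37 → 29, 14, 23, 15, 25, 10 → 6
42 → 29, 40, 14, 23, 15, 25, 10 → 7
29 → 14, 23, 15, 25, 10 → 5
40 → 14, 23, 15, 25, 10 → 5
14 → 10 → 1
23 → 15, 10 → 2
15 → 10 → 1
25 → 10 → 1
10 → none → 0
Sum: 6 + 7 + 5 + 5 + 1 + 2 + 1 + 1 + 0 = 28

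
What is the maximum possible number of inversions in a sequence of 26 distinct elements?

Inversions: 325

A reversed (strictly descending) arrangement makes every pair an inversion, giving C(26, 2) inversions.
C(26, 2) = 26·25/2 = 325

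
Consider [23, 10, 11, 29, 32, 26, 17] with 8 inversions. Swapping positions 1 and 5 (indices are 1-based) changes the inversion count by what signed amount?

Positions 1 and 5 hold 23 and 32; after swapping, the array is [32, 10, 11, 29, 23, 26, 17].
For each element, count later entries that are smaller:
32: 6
10: 0
11: 0
29: 3
23: 1
26: 1
17: 0
Sum: 6 + 0 + 0 + 3 + 1 + 1 + 0 = 11
Change: 11 − 8 = +3

+3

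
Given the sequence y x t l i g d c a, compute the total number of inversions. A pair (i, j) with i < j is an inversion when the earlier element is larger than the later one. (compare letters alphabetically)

36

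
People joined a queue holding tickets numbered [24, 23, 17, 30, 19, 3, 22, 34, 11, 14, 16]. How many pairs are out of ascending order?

35 inversions

Count, for each position, how many later elements it exceeds:
24: 8
23: 7
17: 4
30: 6
19: 4
3: 0
22: 3
34: 3
11: 0
14: 0
16: 0
Sum: 8 + 7 + 4 + 6 + 4 + 0 + 3 + 3 + 0 + 0 + 0 = 35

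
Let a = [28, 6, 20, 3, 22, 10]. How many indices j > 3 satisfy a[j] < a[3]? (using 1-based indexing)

2 such elements

The element at index 3 is 20.
Elements after it: 3, 22, 10
Those smaller than 20: 3, 10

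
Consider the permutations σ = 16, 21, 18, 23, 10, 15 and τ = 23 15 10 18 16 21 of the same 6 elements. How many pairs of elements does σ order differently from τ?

Assign each item its position (1..6) in the first ordering, then rewrite the second ordering as that position sequence:
positions: 16→1, 21→2, 18→3, 23→4, 10→5, 15→6
second ordering as positions: [4, 6, 5, 3, 1, 2]
Discordant pairs = inversions in this position sequence.
4: 3, 1, 2 → 3
6: 5, 3, 1, 2 → 4
5: 3, 1, 2 → 3
3: 1, 2 → 2
1: 0
2: 0
Total: 3 + 4 + 3 + 2 + 0 + 0 = 12

There are 12 discordant pairs.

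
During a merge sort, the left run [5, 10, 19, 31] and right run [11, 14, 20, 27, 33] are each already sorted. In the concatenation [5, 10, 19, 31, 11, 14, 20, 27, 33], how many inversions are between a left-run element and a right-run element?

Count, for every r in R, how many entries of L exceed r:
r = 11: 19, 31 → 2
r = 14: 19, 31 → 2
r = 20: 31 → 1
r = 27: 31 → 1
r = 33: none → 0
Cross-inversions: 2 + 2 + 1 + 1 + 0 = 6

6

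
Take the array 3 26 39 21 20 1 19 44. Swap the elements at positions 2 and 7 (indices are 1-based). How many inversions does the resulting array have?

Positions 2 and 7 hold 26 and 19; after swapping, the array is [3, 19, 39, 21, 20, 1, 26, 44].
Sweep left to right; for each value list the smaller values that follow it:
3 → 1 → 1
19 → 1 → 1
39 → 21, 20, 1, 26 → 4
21 → 20, 1 → 2
20 → 1 → 1
1 → none → 0
26 → none → 0
44 → none → 0
Sum: 1 + 1 + 4 + 2 + 1 + 0 + 0 + 0 = 9

9 inversions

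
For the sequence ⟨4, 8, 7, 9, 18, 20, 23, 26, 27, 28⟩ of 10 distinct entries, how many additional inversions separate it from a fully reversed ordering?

44 inversions short

Maximum inversions for 10 distinct elements is C(10, 2) = 10·9/2 = 45.
Current inversions — for each element, count later smaller elements:
4: 0
8: 1
7: 0
9: 0
18: 0
20: 0
23: 0
26: 0
27: 0
28: 0
Current total: 0 + 1 + 0 + 0 + 0 + 0 + 0 + 0 + 0 + 0 = 1
Shortfall: 45 − 1 = 44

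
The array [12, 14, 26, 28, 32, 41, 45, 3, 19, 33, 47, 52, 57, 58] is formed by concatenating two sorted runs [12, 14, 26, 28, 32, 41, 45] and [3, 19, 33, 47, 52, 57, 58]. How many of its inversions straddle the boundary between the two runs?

14 cross-inversions

For each element r of the right run, count left-run elements greater than r:
r = 3: 12, 14, 26, 28, 32, 41, 45 → 7
r = 19: 26, 28, 32, 41, 45 → 5
r = 33: 41, 45 → 2
r = 47: none → 0
r = 52: none → 0
r = 57: none → 0
r = 58: none → 0
Cross-inversions: 7 + 5 + 2 + 0 + 0 + 0 + 0 = 14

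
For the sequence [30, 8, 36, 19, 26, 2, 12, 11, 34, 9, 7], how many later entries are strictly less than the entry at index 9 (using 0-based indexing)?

The element at index 9 is 9.
Elements after it: 7
Those smaller than 9: 7

1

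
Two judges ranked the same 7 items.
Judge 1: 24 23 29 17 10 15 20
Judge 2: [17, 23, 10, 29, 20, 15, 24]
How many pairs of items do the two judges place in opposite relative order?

10

Assign each item its position (1..7) in the first ordering, then rewrite the second ordering as that position sequence:
positions: 24→1, 23→2, 29→3, 17→4, 10→5, 15→6, 20→7
second ordering as positions: [4, 2, 5, 3, 7, 6, 1]
Discordant pairs = inversions in this position sequence.
4: 2, 3, 1 → 3
2: 1 → 1
5: 3, 1 → 2
3: 1 → 1
7: 6, 1 → 2
6: 1 → 1
1: 0
Total: 3 + 1 + 2 + 1 + 2 + 1 + 0 = 10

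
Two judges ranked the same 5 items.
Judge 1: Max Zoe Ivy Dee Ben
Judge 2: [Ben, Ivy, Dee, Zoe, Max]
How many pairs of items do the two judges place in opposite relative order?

9

Assign each item its position (1..5) in the first ordering, then rewrite the second ordering as that position sequence:
positions: Max→1, Zoe→2, Ivy→3, Dee→4, Ben→5
second ordering as positions: [5, 3, 4, 2, 1]
Discordant pairs = inversions in this position sequence.
5: 3, 4, 2, 1 → 4
3: 2, 1 → 2
4: 2, 1 → 2
2: 1 → 1
1: 0
Total: 4 + 2 + 2 + 1 + 0 = 9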